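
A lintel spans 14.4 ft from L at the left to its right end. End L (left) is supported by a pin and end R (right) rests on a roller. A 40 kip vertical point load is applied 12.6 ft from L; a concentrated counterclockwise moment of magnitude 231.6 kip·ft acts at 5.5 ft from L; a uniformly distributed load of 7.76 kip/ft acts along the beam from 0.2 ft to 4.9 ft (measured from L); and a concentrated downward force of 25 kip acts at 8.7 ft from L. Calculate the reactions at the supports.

Resultant of the distributed load: 7.76 × 4.7 = 36.472 kip at 2.55 ft from L.
ΣM about L: R_y·14.4 − 40·12.6 + 231.6 − (7.76·4.7)·2.55 − 25·8.7 = 0 → R_y = 582.9036/14.4 = 40.4794 ≈ 40.48 kip.
ΣF_y = 0: L_y + 40.4794 − 40 − 7.76·4.7 − 25 = 0 → L_y = 60.99 kip.
ΣF_x = 0: no horizontal applied forces, so L_x = 0.

L_x = 0, L_y = 60.99 kip, R_y = 40.48 kip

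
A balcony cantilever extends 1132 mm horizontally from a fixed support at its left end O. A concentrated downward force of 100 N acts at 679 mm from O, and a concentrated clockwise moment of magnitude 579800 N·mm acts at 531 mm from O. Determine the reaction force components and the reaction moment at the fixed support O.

ΣF_x = 0: O_x = 0.
ΣF_y = 0: O_y − 100 = 0 → O_y = 100.0 N.
ΣM about O: M_O − 100·679 − 579800 = 0 → M_O = 647700 N·mm.

O_x = 0, O_y = 100.0 N, M_O = 647700 N·mm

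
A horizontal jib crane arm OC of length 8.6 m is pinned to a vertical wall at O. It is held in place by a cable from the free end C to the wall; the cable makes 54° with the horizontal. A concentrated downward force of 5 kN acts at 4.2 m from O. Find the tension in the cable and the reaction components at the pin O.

ΣM about O: T·sin54°·8.6 − 5·4.2 = 0 → T = 21/(8.6·0.809017) = 3.01831 ≈ 3.018 kN.
ΣF_x = 0: O_x − T·cos54° = 0 → O_x = 3.01831 × 0.587785 = 1.774 kN.
ΣF_y = 0: O_y + T·sin54° − 5 = 0 → O_y = 5 − 3.01831 × 0.809017 = 2.558 kN.

T = 3.018 kN, O_x = 1.774 kN, O_y = 2.558 kN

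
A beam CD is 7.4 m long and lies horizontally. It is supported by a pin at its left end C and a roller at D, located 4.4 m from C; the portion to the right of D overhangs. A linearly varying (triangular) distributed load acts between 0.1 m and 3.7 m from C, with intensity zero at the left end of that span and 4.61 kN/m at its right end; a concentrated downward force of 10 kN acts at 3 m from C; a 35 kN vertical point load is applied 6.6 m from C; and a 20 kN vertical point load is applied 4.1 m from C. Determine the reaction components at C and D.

Resultant of the triangular load: ½ × 4.61 × 3.6 = 8.298 kN, acting at 2.5 m from C (one-third of the span from the peak).
Moments about C: D_y·4.4 − (½·4.61·3.6)·2.5 − 10·3 − 35·6.6 − 20·4.1 = 0 → D_y = 363.745/4.4 = 82.6693 ≈ 82.67 kN.
ΣF_y = 0: C_y + 82.6693 − ½·4.61·3.6 − 10 − 35 − 20 = 0 → C_y = -9.371 kN.
ΣF_x = 0: no horizontal applied forces, so C_x = 0.

C_x = 0, C_y = -9.371 kN, D_y = 82.67 kN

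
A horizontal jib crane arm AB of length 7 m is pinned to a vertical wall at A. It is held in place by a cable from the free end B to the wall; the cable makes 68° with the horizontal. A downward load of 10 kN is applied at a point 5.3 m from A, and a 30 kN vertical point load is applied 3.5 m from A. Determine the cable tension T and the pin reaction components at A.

T = 24.34 kN, A_x = 9.119 kN, A_y = 17.43 kN

ΣM about A: T·sin68°·7 − 10·5.3 − 30·3.5 = 0 → T = 158/(7·0.927184) = 24.3441 ≈ 24.34 kN.
ΣF_x = 0: A_x − T·cos68° = 0 → A_x = 24.3441 × 0.374607 = 9.119 kN.
ΣF_y = 0: A_y + T·sin68° − 10 − 30 = 0 → A_y = 40 − 24.3441 × 0.927184 = 17.43 kN.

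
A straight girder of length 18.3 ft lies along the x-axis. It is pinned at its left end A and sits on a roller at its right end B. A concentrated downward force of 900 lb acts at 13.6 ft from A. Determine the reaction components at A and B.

Taking moments about A: B_y·18.3 − 900·13.6 = 0 → B_y = 12240/18.3 = 668.852 ≈ 668.9 lb.
ΣF_y = 0: A_y + 668.852 − 900 = 0 → A_y = 231.1 lb.
ΣF_x = 0: no horizontal applied forces, so A_x = 0.

A_x = 0, A_y = 231.1 lb, B_y = 668.9 lb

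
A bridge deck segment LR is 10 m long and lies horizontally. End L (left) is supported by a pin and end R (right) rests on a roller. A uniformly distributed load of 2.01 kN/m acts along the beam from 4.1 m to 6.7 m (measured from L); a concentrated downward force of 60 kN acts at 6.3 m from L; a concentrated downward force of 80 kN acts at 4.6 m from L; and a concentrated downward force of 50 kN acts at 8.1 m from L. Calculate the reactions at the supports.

L_x = 0, L_y = 77.30 kN, R_y = 117.9 kN

Resultant of the distributed load: 2.01 × 2.6 = 5.226 kN at 5.4 m from L.
ΣM about L: R_y·10 − (2.01·2.6)·5.4 − 60·6.3 − 80·4.6 − 50·8.1 = 0 → R_y = 1179.2204/10 = 117.922 ≈ 117.9 kN.
ΣF_y = 0: L_y + 117.922 − 2.01·2.6 − 60 − 80 − 50 = 0 → L_y = 77.30 kN.
ΣF_x = 0: no horizontal applied forces, so L_x = 0.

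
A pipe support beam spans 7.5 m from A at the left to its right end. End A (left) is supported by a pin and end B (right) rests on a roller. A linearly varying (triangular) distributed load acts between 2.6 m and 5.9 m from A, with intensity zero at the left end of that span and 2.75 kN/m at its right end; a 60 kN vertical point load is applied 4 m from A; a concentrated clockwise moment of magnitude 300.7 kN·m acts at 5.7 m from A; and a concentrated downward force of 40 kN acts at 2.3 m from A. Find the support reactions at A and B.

Resultant of the triangular load: ½ × 2.75 × 3.3 = 4.5375 kN, acting at 4.8 m from A (one-third of the span from the peak).
Moments about A: B_y·7.5 − (½·2.75·3.3)·4.8 − 60·4 − 300.7 − 40·2.3 = 0 → B_y = 654.48/7.5 = 87.264 ≈ 87.26 kN.
ΣF_y = 0: A_y + 87.264 − ½·2.75·3.3 − 60 − 40 = 0 → A_y = 17.27 kN.
ΣF_x = 0: no horizontal applied forces, so A_x = 0.

A_x = 0, A_y = 17.27 kN, B_y = 87.26 kN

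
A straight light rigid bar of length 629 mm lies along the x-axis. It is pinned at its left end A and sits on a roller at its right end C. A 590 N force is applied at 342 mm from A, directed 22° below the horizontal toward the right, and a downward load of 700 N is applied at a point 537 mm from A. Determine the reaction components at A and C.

A_x = -547.0 N, A_y = 203.2 N, C_y = 717.8 N

Moments about A: C_y·629 − 590·sin22°·342 − 700·537 = 0 → C_y = 451488/629 = 717.787 ≈ 717.8 N.
ΣF_y = 0: A_y + 717.787 − 590·sin22° − 700 = 0 → A_y = 203.2 N.
ΣF_x = 0: A_x + 590·cos22° = 0 → A_x = -547.0 N.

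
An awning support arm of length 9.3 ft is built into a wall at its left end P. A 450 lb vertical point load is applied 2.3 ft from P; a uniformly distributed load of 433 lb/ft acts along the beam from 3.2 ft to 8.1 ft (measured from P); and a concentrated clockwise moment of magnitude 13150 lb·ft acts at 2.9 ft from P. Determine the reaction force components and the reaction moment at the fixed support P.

P_x = 0, P_y = 2572 lb, M_P = 26170 lb·ft

Resultant of the distributed load: 433 × 4.9 = 2121.7 lb at 5.65 ft from P.
ΣF_x = 0: P_x = 0.
ΣF_y = 0: P_y − 450 − 433·4.9 = 0 → P_y = 2572 lb.
ΣM about P: M_P − 450·2.3 − (433·4.9)·5.65 − 13150 = 0 → M_P = 26170 lb·ft.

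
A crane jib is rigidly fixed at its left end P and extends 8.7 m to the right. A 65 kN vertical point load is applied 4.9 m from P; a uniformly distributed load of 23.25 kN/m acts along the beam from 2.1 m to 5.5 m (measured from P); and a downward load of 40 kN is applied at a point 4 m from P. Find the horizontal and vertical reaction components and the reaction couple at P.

P_x = 0, P_y = 184.1 kN, M_P = 778.9 kN·m

Resultant of the distributed load: 23.25 × 3.4 = 79.05 kN at 3.8 m from P.
ΣF_x = 0: P_x = 0.
ΣF_y = 0: P_y − 65 − 23.25·3.4 − 40 = 0 → P_y = 184.1 kN.
ΣM about P: M_P − 65·4.9 − (23.25·3.4)·3.8 − 40·4 = 0 → M_P = 778.9 kN·m.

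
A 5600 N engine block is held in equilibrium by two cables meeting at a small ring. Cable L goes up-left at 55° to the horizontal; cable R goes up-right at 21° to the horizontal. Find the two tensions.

ΣF_x = 0: −T_L·cos55° + T_R·cos21° = 0 → T_R = 0.614384·T_L.
ΣF_y = 0: T_L·sin55° + T_R·sin21° = 5600.
Substitute: T_L·(0.819152 + 0.614384·0.358368) = 5600 → T_L = 5388.1 ≈ 5388 N.
Then T_R = 0.614384 × 5388.1 = 3310 N.

T_L = 5388 N, T_R = 3310 N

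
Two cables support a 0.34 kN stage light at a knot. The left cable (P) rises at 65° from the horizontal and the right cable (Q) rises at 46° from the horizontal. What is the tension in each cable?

ΣF_x = 0: −T_P·cos65° + T_Q·cos46° = 0 → T_Q = 0.608383·T_P.
ΣF_y = 0: T_P·sin65° + T_Q·sin46° = 0.34.
Substitute: T_P·(0.906308 + 0.608383·0.71934) = 0.34 → T_P = 0.252987 ≈ 0.2530 kN.
Then T_Q = 0.608383 × 0.252987 = 0.1539 kN.

T_P = 0.2530 kN, T_Q = 0.1539 kN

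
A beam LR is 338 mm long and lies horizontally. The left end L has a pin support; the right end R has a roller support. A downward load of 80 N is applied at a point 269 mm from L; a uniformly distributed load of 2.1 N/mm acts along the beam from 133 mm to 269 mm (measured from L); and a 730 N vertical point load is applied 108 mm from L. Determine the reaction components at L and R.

L_x = 0, L_y = 628.8 N, R_y = 466.8 N

Resultant of the distributed load: 2.1 × 136 = 285.6 N at 201 mm from L.
Taking moments about L: R_y·338 − 80·269 − (2.1·136)·201 − 730·108 = 0 → R_y = 157765.6/338 = 466.762 ≈ 466.8 N.
ΣF_y = 0: L_y + 466.762 − 80 − 2.1·136 − 730 = 0 → L_y = 628.8 N.
ΣF_x = 0: no horizontal applied forces, so L_x = 0.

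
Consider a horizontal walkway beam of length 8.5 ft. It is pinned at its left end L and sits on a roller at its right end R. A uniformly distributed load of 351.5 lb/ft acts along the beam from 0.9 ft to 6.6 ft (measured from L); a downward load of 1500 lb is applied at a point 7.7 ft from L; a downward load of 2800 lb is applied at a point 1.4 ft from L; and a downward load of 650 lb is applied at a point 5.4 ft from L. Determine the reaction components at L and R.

L_x = 0, L_y = 3837 lb, R_y = 3117 lb

Resultant of the distributed load: 351.5 × 5.7 = 2003.55 lb at 3.75 ft from L.
Moments about L: R_y·8.5 − (351.5·5.7)·3.75 − 1500·7.7 − 2800·1.4 − 650·5.4 = 0 → R_y = 26493.3125/8.5 = 3116.86 ≈ 3117 lb.
ΣF_y = 0: L_y + 3116.86 − 351.5·5.7 − 1500 − 2800 − 650 = 0 → L_y = 3837 lb.
ΣF_x = 0: no horizontal applied forces, so L_x = 0.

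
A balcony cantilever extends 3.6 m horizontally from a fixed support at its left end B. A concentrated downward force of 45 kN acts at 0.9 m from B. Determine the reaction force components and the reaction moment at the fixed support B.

B_x = 0, B_y = 45.00 kN, M_B = 40.50 kN·m

ΣF_x = 0: B_x = 0.
ΣF_y = 0: B_y − 45 = 0 → B_y = 45.00 kN.
ΣM about B: M_B − 45·0.9 = 0 → M_B = 40.50 kN·m.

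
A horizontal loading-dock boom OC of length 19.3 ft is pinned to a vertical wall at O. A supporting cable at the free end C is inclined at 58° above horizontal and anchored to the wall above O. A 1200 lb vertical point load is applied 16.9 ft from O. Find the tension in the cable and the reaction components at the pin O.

T = 1239 lb, O_x = 656.6 lb, O_y = 149.2 lb

ΣM about O: T·sin58°·19.3 − 1200·16.9 = 0 → T = 20280/(19.3·0.848048) = 1239.05 ≈ 1239 lb.
ΣF_x = 0: O_x − T·cos58° = 0 → O_x = 1239.05 × 0.529919 = 656.6 lb.
ΣF_y = 0: O_y + T·sin58° − 1200 = 0 → O_y = 1200 − 1239.05 × 0.848048 = 149.2 lb.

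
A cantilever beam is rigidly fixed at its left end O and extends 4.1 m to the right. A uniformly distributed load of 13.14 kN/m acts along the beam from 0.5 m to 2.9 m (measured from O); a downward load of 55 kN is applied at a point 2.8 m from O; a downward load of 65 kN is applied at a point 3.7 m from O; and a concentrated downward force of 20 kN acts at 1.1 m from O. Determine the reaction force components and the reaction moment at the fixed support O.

Resultant of the distributed load: 13.14 × 2.4 = 31.536 kN at 1.7 m from O.
ΣF_x = 0: O_x = 0.
ΣF_y = 0: O_y − 13.14·2.4 − 55 − 65 − 20 = 0 → O_y = 171.5 kN.
ΣM about O: M_O − (13.14·2.4)·1.7 − 55·2.8 − 65·3.7 − 20·1.1 = 0 → M_O = 470.1 kN·m.

O_x = 0, O_y = 171.5 kN, M_O = 470.1 kN·m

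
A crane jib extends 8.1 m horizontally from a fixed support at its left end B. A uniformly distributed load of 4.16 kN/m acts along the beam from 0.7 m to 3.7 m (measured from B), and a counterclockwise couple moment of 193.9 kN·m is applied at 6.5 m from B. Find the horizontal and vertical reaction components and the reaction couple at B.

Resultant of the distributed load: 4.16 × 3 = 12.48 kN at 2.2 m from B.
ΣF_x = 0: B_x = 0.
ΣF_y = 0: B_y − 4.16·3 = 0 → B_y = 12.48 kN.
ΣM about B: M_B − (4.16·3)·2.2 + 193.9 = 0 → M_B = -166.4 kN·m.

B_x = 0, B_y = 12.48 kN, M_B = -166.4 kN·m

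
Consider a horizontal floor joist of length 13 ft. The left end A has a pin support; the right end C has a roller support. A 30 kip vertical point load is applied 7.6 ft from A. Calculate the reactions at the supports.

A_x = 0, A_y = 12.46 kip, C_y = 17.54 kip

Taking moments about A: C_y·13 − 30·7.6 = 0 → C_y = 228/13 = 17.5385 ≈ 17.54 kip.
ΣF_y = 0: A_y + 17.5385 − 30 = 0 → A_y = 12.46 kip.
ΣF_x = 0: no horizontal applied forces, so A_x = 0.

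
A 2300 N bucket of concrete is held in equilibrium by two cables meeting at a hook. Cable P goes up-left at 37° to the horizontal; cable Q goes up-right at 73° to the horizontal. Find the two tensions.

ΣF_x = 0: −T_P·cos37° + T_Q·cos73° = 0 → T_Q = 2.73158·T_P.
ΣF_y = 0: T_P·sin37° + T_Q·sin73° = 2300.
Substitute: T_P·(0.601815 + 2.73158·0.956305) = 2300 → T_P = 715.611 ≈ 715.6 N.
Then T_Q = 2.73158 × 715.611 = 1955 N.

T_P = 715.6 N, T_Q = 1955 N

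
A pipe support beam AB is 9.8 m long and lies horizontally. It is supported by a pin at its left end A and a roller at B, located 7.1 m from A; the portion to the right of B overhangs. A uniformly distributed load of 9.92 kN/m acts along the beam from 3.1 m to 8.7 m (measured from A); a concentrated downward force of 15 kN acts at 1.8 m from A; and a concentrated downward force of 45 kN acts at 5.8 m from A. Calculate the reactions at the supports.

Resultant of the distributed load: 9.92 × 5.6 = 55.552 kN at 5.9 m from A.
Taking moments about A: B_y·7.1 − (9.92·5.6)·5.9 − 15·1.8 − 45·5.8 = 0 → B_y = 615.7568/7.1 = 86.7263 ≈ 86.73 kN.
ΣF_y = 0: A_y + 86.7263 − 9.92·5.6 − 15 − 45 = 0 → A_y = 28.83 kN.
ΣF_x = 0: no horizontal applied forces, so A_x = 0.

A_x = 0, A_y = 28.83 kN, B_y = 86.73 kN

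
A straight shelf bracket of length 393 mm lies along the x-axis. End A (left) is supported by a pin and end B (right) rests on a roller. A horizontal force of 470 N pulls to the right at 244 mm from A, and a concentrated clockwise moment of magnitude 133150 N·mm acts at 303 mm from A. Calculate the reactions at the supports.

Moments about A: B_y·393 − 133150 = 0 → B_y = 133150/393 = 338.804 ≈ 338.8 N.
ΣF_y = 0: A_y + 338.804  = 0 → A_y = -338.8 N.
ΣF_x = 0: A_x + 470 = 0 → A_x = -470.0 N.

A_x = -470.0 N, A_y = -338.8 N, B_y = 338.8 N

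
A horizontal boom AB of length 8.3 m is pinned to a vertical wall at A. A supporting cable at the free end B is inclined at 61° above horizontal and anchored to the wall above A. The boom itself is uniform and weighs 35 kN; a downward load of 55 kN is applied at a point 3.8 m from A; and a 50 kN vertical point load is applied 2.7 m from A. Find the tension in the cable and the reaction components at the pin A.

ΣM about A: T·sin61°·8.3 − 35·4.15 − 55·3.8 − 50·2.7 = 0 → T = 489.25/(8.3·0.87462) = 67.3959 ≈ 67.40 kN.
ΣF_x = 0: A_x − T·cos61° = 0 → A_x = 67.3959 × 0.48481 = 32.67 kN.
ΣF_y = 0: A_y + T·sin61° − 35 − 55 − 50 = 0 → A_y = 140 − 67.3959 × 0.87462 = 81.05 kN.

T = 67.40 kN, A_x = 32.67 kN, A_y = 81.05 kN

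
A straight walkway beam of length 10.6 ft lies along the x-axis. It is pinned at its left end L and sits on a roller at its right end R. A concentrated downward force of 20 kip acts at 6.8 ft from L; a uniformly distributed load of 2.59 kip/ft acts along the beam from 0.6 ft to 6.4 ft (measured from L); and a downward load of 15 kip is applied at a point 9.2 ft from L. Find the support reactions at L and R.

L_x = 0, L_y = 19.21 kip, R_y = 30.81 kip

Resultant of the distributed load: 2.59 × 5.8 = 15.022 kip at 3.5 ft from L.
ΣM about L: R_y·10.6 − 20·6.8 − (2.59·5.8)·3.5 − 15·9.2 = 0 → R_y = 326.577/10.6 = 30.8092 ≈ 30.81 kip.
ΣF_y = 0: L_y + 30.8092 − 20 − 2.59·5.8 − 15 = 0 → L_y = 19.21 kip.
ΣF_x = 0: no horizontal applied forces, so L_x = 0.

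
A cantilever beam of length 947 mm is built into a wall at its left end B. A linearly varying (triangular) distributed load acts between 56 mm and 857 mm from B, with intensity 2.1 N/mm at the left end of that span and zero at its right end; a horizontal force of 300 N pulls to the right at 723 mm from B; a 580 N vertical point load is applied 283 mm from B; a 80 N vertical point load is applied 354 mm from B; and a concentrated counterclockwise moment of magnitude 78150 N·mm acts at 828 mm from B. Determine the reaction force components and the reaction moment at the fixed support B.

Resultant of the triangular load: ½ × 2.1 × 801 = 841.05 N, acting at 323 mm from B (one-third of the span from the peak).
ΣF_x = 0: B_x + 300 = 0 → B_x = -300.0 N.
ΣF_y = 0: B_y − ½·2.1·801 − 580 − 80 = 0 → B_y = 1501 N.
ΣM about B: M_B − (½·2.1·801)·323 − 580·283 − 80·354 + 78150 = 0 → M_B = 386000 N·mm.

B_x = -300.0 N, B_y = 1501 N, M_B = 386000 N·mm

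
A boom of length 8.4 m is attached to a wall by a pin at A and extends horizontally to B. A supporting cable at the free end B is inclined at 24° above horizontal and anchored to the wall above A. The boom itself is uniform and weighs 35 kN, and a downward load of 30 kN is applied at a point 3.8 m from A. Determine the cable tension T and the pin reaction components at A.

ΣM about A: T·sin24°·8.4 − 35·4.2 − 30·3.8 = 0 → T = 261/(8.4·0.406737) = 76.3919 ≈ 76.39 kN.
ΣF_x = 0: A_x − T·cos24° = 0 → A_x = 76.3919 × 0.913545 = 69.79 kN.
ΣF_y = 0: A_y + T·sin24° − 35 − 30 = 0 → A_y = 65 − 76.3919 × 0.406737 = 33.93 kN.

T = 76.39 kN, A_x = 69.79 kN, A_y = 33.93 kN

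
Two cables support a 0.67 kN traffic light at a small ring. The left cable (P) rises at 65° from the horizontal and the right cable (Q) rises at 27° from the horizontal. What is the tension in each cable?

T_P = 0.5973 kN, T_Q = 0.2833 kN

ΣF_x = 0: −T_P·cos65° + T_Q·cos27° = 0 → T_Q = 0.474316·T_P.
ΣF_y = 0: T_P·sin65° + T_Q·sin27° = 0.67.
Substitute: T_P·(0.906308 + 0.474316·0.45399) = 0.67 → T_P = 0.597338 ≈ 0.5973 kN.
Then T_Q = 0.474316 × 0.597338 = 0.2833 kN.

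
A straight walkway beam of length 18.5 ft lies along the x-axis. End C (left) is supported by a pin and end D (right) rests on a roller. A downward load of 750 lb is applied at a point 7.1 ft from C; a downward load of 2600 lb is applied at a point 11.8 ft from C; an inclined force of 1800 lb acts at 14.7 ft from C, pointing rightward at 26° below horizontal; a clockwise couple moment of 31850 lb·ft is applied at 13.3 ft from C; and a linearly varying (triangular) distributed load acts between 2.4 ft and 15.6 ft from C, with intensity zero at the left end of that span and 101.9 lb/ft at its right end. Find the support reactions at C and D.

C_x = -1618 lb, C_y = 109.6 lb, D_y = 4702 lb

Resultant of the triangular load: ½ × 101.9 × 13.2 = 672.54 lb, acting at 11.2 ft from C (one-third of the span from the peak).
Taking moments about C: D_y·18.5 − 750·7.1 − 2600·11.8 − 1800·sin26°·14.7 − 31850 − (½·101.9·13.2)·11.2 = 0 → D_y = 86986.7/18.5 = 4701.98 ≈ 4702 lb.
ΣF_y = 0: C_y + 4701.98 − 750 − 2600 − 1800·sin26° − ½·101.9·13.2 = 0 → C_y = 109.6 lb.
ΣF_x = 0: C_x + 1800·cos26° = 0 → C_x = -1618 lb.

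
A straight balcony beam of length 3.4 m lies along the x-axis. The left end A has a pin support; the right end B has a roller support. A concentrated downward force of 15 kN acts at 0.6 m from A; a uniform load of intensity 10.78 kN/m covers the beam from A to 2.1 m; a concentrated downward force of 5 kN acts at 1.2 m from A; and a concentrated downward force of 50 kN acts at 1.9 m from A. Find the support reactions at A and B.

Resultant of the distributed load: 10.78 × 2.1 = 22.638 kN at 1.05 m from A.
Moments about A: B_y·3.4 − 15·0.6 − (10.78·2.1)·1.05 − 5·1.2 − 50·1.9 = 0 → B_y = 133.7699/3.4 = 39.3441 ≈ 39.34 kN.
ΣF_y = 0: A_y + 39.3441 − 15 − 10.78·2.1 − 5 − 50 = 0 → A_y = 53.29 kN.
ΣF_x = 0: no horizontal applied forces, so A_x = 0.

A_x = 0, A_y = 53.29 kN, B_y = 39.34 kN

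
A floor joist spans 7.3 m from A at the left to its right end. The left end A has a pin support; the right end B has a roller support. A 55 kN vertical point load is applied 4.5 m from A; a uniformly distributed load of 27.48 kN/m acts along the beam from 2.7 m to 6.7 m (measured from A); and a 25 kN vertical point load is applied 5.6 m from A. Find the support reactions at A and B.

Resultant of the distributed load: 27.48 × 4 = 109.92 kN at 4.7 m from A.
Moments about A: B_y·7.3 − 55·4.5 − (27.48·4)·4.7 − 25·5.6 = 0 → B_y = 904.124/7.3 = 123.853 ≈ 123.9 kN.
ΣF_y = 0: A_y + 123.853 − 55 − 27.48·4 − 25 = 0 → A_y = 66.07 kN.
ΣF_x = 0: no horizontal applied forces, so A_x = 0.

A_x = 0, A_y = 66.07 kN, B_y = 123.9 kN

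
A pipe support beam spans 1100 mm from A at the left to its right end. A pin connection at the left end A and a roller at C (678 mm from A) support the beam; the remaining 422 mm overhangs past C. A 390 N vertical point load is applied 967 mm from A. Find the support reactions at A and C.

Moments about A: C_y·678 − 390·967 = 0 → C_y = 377130/678 = 556.239 ≈ 556.2 N.
ΣF_y = 0: A_y + 556.239 − 390 = 0 → A_y = -166.2 N.
ΣF_x = 0: no horizontal applied forces, so A_x = 0.

A_x = 0, A_y = -166.2 N, C_y = 556.2 N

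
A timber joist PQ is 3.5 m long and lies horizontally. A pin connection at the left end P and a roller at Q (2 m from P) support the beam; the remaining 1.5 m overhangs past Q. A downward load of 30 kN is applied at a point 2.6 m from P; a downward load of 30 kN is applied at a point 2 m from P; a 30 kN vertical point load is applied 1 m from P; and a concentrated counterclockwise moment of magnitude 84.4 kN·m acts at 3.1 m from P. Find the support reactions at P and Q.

P_x = 0, P_y = 48.20 kN, Q_y = 41.80 kN

Moments about P: Q_y·2 − 30·2.6 − 30·2 − 30·1 + 84.4 = 0 → Q_y = 83.6/2 = 41.80 kN.
ΣF_y = 0: P_y + 41.8 − 30 − 30 − 30 = 0 → P_y = 48.20 kN.
ΣF_x = 0: no horizontal applied forces, so P_x = 0.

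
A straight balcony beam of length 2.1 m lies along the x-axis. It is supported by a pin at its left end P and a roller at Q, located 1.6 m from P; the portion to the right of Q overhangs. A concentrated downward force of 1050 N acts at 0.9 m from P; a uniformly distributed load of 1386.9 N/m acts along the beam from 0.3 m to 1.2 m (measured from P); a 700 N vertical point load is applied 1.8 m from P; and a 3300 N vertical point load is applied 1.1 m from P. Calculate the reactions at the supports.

P_x = 0, P_y = 2066 N, Q_y = 4232 N

Resultant of the distributed load: 1386.9 × 0.9 = 1248.21 N at 0.75 m from P.
ΣM about P: Q_y·1.6 − 1050·0.9 − (1386.9·0.9)·0.75 − 700·1.8 − 3300·1.1 = 0 → Q_y = 6771.1575/1.6 = 4231.97 ≈ 4232 N.
ΣF_y = 0: P_y + 4231.97 − 1050 − 1386.9·0.9 − 700 − 3300 = 0 → P_y = 2066 N.
ΣF_x = 0: no horizontal applied forces, so P_x = 0.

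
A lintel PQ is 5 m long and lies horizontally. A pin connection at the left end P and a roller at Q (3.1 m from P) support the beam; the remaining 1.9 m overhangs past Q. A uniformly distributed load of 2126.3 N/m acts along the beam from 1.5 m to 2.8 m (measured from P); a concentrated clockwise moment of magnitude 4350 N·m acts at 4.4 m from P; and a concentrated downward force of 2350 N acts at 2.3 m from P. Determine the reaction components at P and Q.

Resultant of the distributed load: 2126.3 × 1.3 = 2764.19 N at 2.15 m from P.
ΣM about P: Q_y·3.1 − (2126.3·1.3)·2.15 − 4350 − 2350·2.3 = 0 → Q_y = 15698.0085/3.1 = 5063.87 ≈ 5064 N.
ΣF_y = 0: P_y + 5063.87 − 2126.3·1.3 − 2350 = 0 → P_y = 50.32 N.
ΣF_x = 0: no horizontal applied forces, so P_x = 0.

P_x = 0, P_y = 50.32 N, Q_y = 5064 N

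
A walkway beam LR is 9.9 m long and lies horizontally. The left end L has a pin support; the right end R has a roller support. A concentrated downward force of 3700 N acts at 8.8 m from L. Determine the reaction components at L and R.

ΣM about L: R_y·9.9 − 3700·8.8 = 0 → R_y = 32560/9.9 = 3288.89 ≈ 3289 N.
ΣF_y = 0: L_y + 3288.89 − 3700 = 0 → L_y = 411.1 N.
ΣF_x = 0: no horizontal applied forces, so L_x = 0.

L_x = 0, L_y = 411.1 N, R_y = 3289 N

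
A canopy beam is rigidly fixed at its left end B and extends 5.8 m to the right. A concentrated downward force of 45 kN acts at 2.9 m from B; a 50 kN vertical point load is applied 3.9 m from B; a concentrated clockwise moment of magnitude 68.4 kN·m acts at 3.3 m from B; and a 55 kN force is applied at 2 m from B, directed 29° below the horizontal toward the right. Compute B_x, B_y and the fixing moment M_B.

B_x = -48.10 kN, B_y = 121.7 kN, M_B = 447.2 kN·m

ΣF_x = 0: B_x + 55·cos29° = 0 → B_x = -48.10 kN.
ΣF_y = 0: B_y − 45 − 50 − 55·sin29° = 0 → B_y = 121.7 kN.
ΣM about B: M_B − 45·2.9 − 50·3.9 − 68.4 − 55·sin29°·2 = 0 → M_B = 447.2 kN·m.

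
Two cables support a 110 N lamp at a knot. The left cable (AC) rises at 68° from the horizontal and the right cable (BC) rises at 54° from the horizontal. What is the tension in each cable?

ΣF_x = 0: −T_AC·cos68° + T_BC·cos54° = 0 → T_BC = 0.637319·T_AC.
ΣF_y = 0: T_AC·sin68° + T_BC·sin54° = 110.
Substitute: T_AC·(0.927184 + 0.637319·0.809017) = 110 → T_AC = 76.2414 ≈ 76.24 N.
Then T_BC = 0.637319 × 76.2414 = 48.59 N.

T_AC = 76.24 N, T_BC = 48.59 N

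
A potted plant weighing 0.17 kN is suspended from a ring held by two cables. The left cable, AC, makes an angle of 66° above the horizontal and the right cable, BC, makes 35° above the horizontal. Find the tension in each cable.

T_AC = 0.1419 kN, T_BC = 0.07044 kN

ΣF_x = 0: −T_AC·cos66° + T_BC·cos35° = 0 → T_BC = 0.496534·T_AC.
ΣF_y = 0: T_AC·sin66° + T_BC·sin35° = 0.17.
Substitute: T_AC·(0.913545 + 0.496534·0.573576) = 0.17 → T_AC = 0.141862 ≈ 0.1419 kN.
Then T_BC = 0.496534 × 0.141862 = 0.07044 kN.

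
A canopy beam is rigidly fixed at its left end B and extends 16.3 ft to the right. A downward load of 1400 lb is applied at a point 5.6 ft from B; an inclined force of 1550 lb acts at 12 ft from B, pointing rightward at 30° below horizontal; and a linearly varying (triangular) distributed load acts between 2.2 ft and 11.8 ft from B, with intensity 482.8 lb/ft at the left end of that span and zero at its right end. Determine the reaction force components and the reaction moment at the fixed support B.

B_x = -1342 lb, B_y = 4492 lb, M_B = 29650 lb·ft

Resultant of the triangular load: ½ × 482.8 × 9.6 = 2317.44 lb, acting at 5.4 ft from B (one-third of the span from the peak).
ΣF_x = 0: B_x + 1550·cos30° = 0 → B_x = -1342 lb.
ΣF_y = 0: B_y − 1400 − 1550·sin30° − ½·482.8·9.6 = 0 → B_y = 4492 lb.
ΣM about B: M_B − 1400·5.6 − 1550·sin30°·12 − (½·482.8·9.6)·5.4 = 0 → M_B = 29650 lb·ft.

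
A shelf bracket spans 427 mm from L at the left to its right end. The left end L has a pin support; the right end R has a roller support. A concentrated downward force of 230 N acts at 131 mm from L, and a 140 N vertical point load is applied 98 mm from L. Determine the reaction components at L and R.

Taking moments about L: R_y·427 − 230·131 − 140·98 = 0 → R_y = 43850/427 = 102.693 ≈ 102.7 N.
ΣF_y = 0: L_y + 102.693 − 230 − 140 = 0 → L_y = 267.3 N.
ΣF_x = 0: no horizontal applied forces, so L_x = 0.

L_x = 0, L_y = 267.3 N, R_y = 102.7 N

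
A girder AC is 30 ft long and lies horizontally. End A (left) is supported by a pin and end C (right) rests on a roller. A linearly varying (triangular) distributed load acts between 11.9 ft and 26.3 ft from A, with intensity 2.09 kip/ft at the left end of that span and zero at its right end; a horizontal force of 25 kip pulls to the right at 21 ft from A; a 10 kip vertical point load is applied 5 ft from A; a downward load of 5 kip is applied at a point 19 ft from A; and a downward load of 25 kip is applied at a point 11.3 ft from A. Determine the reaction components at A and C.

Resultant of the triangular load: ½ × 2.09 × 14.4 = 15.048 kip, acting at 16.7 ft from A (one-third of the span from the peak).
Moments about A: C_y·30 − (½·2.09·14.4)·16.7 − 10·5 − 5·19 − 25·11.3 = 0 → C_y = 678.8016/30 = 22.6267 ≈ 22.63 kip.
ΣF_y = 0: A_y + 22.6267 − ½·2.09·14.4 − 10 − 5 − 25 = 0 → A_y = 32.42 kip.
ΣF_x = 0: A_x + 25 = 0 → A_x = -25.00 kip.

A_x = -25.00 kip, A_y = 32.42 kip, C_y = 22.63 kip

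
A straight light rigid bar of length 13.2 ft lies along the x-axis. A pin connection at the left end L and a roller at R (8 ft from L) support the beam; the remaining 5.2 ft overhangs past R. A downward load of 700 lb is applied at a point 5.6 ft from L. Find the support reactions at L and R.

L_x = 0, L_y = 210.0 lb, R_y = 490.0 lb

Moments about L: R_y·8 − 700·5.6 = 0 → R_y = 3920/8 = 490.0 lb.
ΣF_y = 0: L_y + 490 − 700 = 0 → L_y = 210.0 lb.
ΣF_x = 0: no horizontal applied forces, so L_x = 0.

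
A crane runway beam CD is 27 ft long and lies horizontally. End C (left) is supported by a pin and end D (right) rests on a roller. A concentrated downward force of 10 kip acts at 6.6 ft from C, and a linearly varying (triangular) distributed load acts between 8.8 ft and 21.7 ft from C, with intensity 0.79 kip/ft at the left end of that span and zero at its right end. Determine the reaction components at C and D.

C_x = 0, C_y = 10.18 kip, D_y = 4.917 kip

Resultant of the triangular load: ½ × 0.79 × 12.9 = 5.0955 kip, acting at 13.1 ft from C (one-third of the span from the peak).
Moments about C: D_y·27 − 10·6.6 − (½·0.79·12.9)·13.1 = 0 → D_y = 132.75105/27 = 4.91671 ≈ 4.917 kip.
ΣF_y = 0: C_y + 4.91671 − 10 − ½·0.79·12.9 = 0 → C_y = 10.18 kip.
ΣF_x = 0: no horizontal applied forces, so C_x = 0.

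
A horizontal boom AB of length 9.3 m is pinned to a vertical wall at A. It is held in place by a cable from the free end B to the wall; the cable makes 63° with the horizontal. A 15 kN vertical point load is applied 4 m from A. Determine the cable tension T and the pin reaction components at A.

ΣM about A: T·sin63°·9.3 − 15·4 = 0 → T = 60/(9.3·0.891007) = 7.24081 ≈ 7.241 kN.
ΣF_x = 0: A_x − T·cos63° = 0 → A_x = 7.24081 × 0.45399 = 3.287 kN.
ΣF_y = 0: A_y + T·sin63° − 15 = 0 → A_y = 15 − 7.24081 × 0.891007 = 8.548 kN.

T = 7.241 kN, A_x = 3.287 kN, A_y = 8.548 kN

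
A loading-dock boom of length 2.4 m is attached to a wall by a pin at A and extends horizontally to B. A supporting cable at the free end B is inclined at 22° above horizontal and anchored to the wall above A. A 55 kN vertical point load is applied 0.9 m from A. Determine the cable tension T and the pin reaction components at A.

T = 55.06 kN, A_x = 51.05 kN, A_y = 34.38 kN

ΣM about A: T·sin22°·2.4 − 55·0.9 = 0 → T = 49.5/(2.4·0.374607) = 55.0577 ≈ 55.06 kN.
ΣF_x = 0: A_x − T·cos22° = 0 → A_x = 55.0577 × 0.927184 = 51.05 kN.
ΣF_y = 0: A_y + T·sin22° − 55 = 0 → A_y = 55 − 55.0577 × 0.374607 = 34.38 kN.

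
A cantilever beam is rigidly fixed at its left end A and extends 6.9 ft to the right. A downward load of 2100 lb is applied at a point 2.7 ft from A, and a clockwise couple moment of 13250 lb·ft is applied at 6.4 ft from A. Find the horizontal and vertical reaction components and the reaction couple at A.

ΣF_x = 0: A_x = 0.
ΣF_y = 0: A_y − 2100 = 0 → A_y = 2100 lb.
ΣM about A: M_A − 2100·2.7 − 13250 = 0 → M_A = 18920 lb·ft.

A_x = 0, A_y = 2100 lb, M_A = 18920 lb·ft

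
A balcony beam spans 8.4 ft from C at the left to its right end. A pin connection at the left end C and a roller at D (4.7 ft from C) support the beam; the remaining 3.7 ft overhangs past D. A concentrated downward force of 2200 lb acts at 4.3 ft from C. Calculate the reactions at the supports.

C_x = 0, C_y = 187.2 lb, D_y = 2013 lb

Moments about C: D_y·4.7 − 2200·4.3 = 0 → D_y = 9460/4.7 = 2012.77 ≈ 2013 lb.
ΣF_y = 0: C_y + 2012.77 − 2200 = 0 → C_y = 187.2 lb.
ΣF_x = 0: no horizontal applied forces, so C_x = 0.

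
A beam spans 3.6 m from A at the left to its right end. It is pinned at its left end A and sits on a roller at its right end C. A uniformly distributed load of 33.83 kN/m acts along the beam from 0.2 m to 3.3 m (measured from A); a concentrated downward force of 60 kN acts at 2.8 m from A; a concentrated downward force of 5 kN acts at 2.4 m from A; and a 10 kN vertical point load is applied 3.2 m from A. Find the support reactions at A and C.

Resultant of the distributed load: 33.83 × 3.1 = 104.873 kN at 1.75 m from A.
Taking moments about A: C_y·3.6 − (33.83·3.1)·1.75 − 60·2.8 − 5·2.4 − 10·3.2 = 0 → C_y = 395.52775/3.6 = 109.869 ≈ 109.9 kN.
ΣF_y = 0: A_y + 109.869 − 33.83·3.1 − 60 − 5 − 10 = 0 → A_y = 70.00 kN.
ΣF_x = 0: no horizontal applied forces, so A_x = 0.

A_x = 0, A_y = 70.00 kN, C_y = 109.9 kN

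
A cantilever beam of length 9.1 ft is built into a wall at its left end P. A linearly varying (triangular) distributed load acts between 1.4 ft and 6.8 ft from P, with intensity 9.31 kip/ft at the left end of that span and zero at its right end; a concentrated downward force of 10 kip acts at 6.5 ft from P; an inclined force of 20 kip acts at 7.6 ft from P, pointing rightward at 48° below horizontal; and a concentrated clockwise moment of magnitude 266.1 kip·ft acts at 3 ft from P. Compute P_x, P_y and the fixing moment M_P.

Resultant of the triangular load: ½ × 9.31 × 5.4 = 25.137 kip, acting at 3.2 ft from P (one-third of the span from the peak).
ΣF_x = 0: P_x + 20·cos48° = 0 → P_x = -13.38 kip.
ΣF_y = 0: P_y − ½·9.31·5.4 − 10 − 20·sin48° = 0 → P_y = 50.00 kip.
ΣM about P: M_P − (½·9.31·5.4)·3.2 − 10·6.5 − 20·sin48°·7.6 − 266.1 = 0 → M_P = 524.5 kip·ft.

P_x = -13.38 kip, P_y = 50.00 kip, M_P = 524.5 kip·ft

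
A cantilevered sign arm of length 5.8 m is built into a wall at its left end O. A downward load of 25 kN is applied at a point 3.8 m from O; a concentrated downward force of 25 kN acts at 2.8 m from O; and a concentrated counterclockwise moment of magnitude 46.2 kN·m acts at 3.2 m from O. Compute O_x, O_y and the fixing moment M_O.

O_x = 0, O_y = 50.00 kN, M_O = 118.8 kN·m

ΣF_x = 0: O_x = 0.
ΣF_y = 0: O_y − 25 − 25 = 0 → O_y = 50.00 kN.
ΣM about O: M_O − 25·3.8 − 25·2.8 + 46.2 = 0 → M_O = 118.8 kN·m.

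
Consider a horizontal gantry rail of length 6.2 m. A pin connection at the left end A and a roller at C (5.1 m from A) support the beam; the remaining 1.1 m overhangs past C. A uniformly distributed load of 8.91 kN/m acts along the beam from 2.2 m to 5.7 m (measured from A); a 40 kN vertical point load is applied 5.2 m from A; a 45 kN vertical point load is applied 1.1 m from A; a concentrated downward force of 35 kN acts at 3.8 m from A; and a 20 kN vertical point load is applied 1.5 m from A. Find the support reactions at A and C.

Resultant of the distributed load: 8.91 × 3.5 = 31.185 kN at 3.95 m from A.
Taking moments about A: C_y·5.1 − (8.91·3.5)·3.95 − 40·5.2 − 45·1.1 − 35·3.8 − 20·1.5 = 0 → C_y = 543.68075/5.1 = 106.604 ≈ 106.6 kN.
ΣF_y = 0: A_y + 106.604 − 8.91·3.5 − 40 − 45 − 35 − 20 = 0 → A_y = 64.58 kN.
ΣF_x = 0: no horizontal applied forces, so A_x = 0.

A_x = 0, A_y = 64.58 kN, C_y = 106.6 kN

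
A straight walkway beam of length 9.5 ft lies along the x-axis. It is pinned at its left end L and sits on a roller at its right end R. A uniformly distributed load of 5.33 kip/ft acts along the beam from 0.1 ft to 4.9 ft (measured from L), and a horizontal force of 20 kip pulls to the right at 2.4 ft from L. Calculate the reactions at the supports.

Resultant of the distributed load: 5.33 × 4.8 = 25.584 kip at 2.5 ft from L.
Taking moments about L: R_y·9.5 − (5.33·4.8)·2.5 = 0 → R_y = 63.96/9.5 = 6.73263 ≈ 6.733 kip.
ΣF_y = 0: L_y + 6.73263 − 5.33·4.8 = 0 → L_y = 18.85 kip.
ΣF_x = 0: L_x + 20 = 0 → L_x = -20.00 kip.

L_x = -20.00 kip, L_y = 18.85 kip, R_y = 6.733 kip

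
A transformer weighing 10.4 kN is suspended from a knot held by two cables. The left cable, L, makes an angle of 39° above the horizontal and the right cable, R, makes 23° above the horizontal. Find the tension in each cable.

ΣF_x = 0: −T_L·cos39° + T_R·cos23° = 0 → T_R = 0.844261·T_L.
ΣF_y = 0: T_L·sin39° + T_R·sin23° = 10.4.
Substitute: T_L·(0.62932 + 0.844261·0.390731) = 10.4 → T_L = 10.8424 ≈ 10.84 kN.
Then T_R = 0.844261 × 10.8424 = 9.154 kN.

T_L = 10.84 kN, T_R = 9.154 kN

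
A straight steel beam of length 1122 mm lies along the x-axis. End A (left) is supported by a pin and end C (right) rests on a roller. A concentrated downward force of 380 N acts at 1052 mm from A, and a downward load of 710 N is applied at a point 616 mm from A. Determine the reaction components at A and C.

ΣM about A: C_y·1122 − 380·1052 − 710·616 = 0 → C_y = 837120/1122 = 746.096 ≈ 746.1 N.
ΣF_y = 0: A_y + 746.096 − 380 − 710 = 0 → A_y = 343.9 N.
ΣF_x = 0: no horizontal applied forces, so A_x = 0.

A_x = 0, A_y = 343.9 N, C_y = 746.1 N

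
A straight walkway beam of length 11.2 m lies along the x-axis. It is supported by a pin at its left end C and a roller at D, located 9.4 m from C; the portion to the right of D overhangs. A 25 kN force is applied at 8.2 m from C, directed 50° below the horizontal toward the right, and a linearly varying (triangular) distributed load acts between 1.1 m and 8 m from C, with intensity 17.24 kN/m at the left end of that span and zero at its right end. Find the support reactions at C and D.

C_x = -16.07 kN, C_y = 40.41 kN, D_y = 38.22 kN

Resultant of the triangular load: ½ × 17.24 × 6.9 = 59.478 kN, acting at 3.4 m from C (one-third of the span from the peak).
Taking moments about C: D_y·9.4 − 25·sin50°·8.2 − (½·17.24·6.9)·3.4 = 0 → D_y = 359.264/9.4 = 38.2196 ≈ 38.22 kN.
ΣF_y = 0: C_y + 38.2196 − 25·sin50° − ½·17.24·6.9 = 0 → C_y = 40.41 kN.
ΣF_x = 0: C_x + 25·cos50° = 0 → C_x = -16.07 kN.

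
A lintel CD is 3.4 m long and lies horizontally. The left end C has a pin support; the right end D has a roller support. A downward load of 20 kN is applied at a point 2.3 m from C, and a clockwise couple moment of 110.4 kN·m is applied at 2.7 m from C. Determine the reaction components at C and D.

Moments about C: D_y·3.4 − 20·2.3 − 110.4 = 0 → D_y = 156.4/3.4 = 46.00 kN.
ΣF_y = 0: C_y + 46 − 20 = 0 → C_y = -26.00 kN.
ΣF_x = 0: no horizontal applied forces, so C_x = 0.

C_x = 0, C_y = -26.00 kN, D_y = 46.00 kN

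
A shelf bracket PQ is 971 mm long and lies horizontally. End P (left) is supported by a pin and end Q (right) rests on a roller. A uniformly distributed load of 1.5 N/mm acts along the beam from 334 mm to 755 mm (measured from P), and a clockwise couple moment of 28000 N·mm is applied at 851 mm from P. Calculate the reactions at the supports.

P_x = 0, P_y = 248.5 N, Q_y = 383.0 N

Resultant of the distributed load: 1.5 × 421 = 631.5 N at 544.5 mm from P.
ΣM about P: Q_y·971 − (1.5·421)·544.5 − 28000 = 0 → Q_y = 371851.75/971 = 382.958 ≈ 383.0 N.
ΣF_y = 0: P_y + 382.958 − 1.5·421 = 0 → P_y = 248.5 N.
ΣF_x = 0: no horizontal applied forces, so P_x = 0.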